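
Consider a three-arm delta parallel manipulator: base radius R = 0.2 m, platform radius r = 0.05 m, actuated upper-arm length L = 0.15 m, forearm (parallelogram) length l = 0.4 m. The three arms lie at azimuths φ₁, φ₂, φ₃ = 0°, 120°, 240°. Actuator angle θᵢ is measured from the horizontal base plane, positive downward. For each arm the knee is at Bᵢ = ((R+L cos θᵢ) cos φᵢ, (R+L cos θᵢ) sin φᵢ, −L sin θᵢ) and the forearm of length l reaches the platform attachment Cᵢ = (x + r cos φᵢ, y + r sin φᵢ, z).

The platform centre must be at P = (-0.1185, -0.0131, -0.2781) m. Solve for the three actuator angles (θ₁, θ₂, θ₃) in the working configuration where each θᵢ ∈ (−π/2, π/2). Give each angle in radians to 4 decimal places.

rotate P by −φ1: (-0.1185, -0.0131, -0.2781)
  A=0.2685, B=-0.2781, C=(l²−L²−A²−y'²−z²)/(2L)=-0.0403
  θ1 = atan2(B,A) + arccos(C/0.3866) = 0.8724
φ2=120.0° → target in arm frame (0.0479, 0.1092)
  A cos θ + B sin θ = C:  0.1021·cos θ + -0.2781·sin θ = 0.1261
  √(A²+B²)=0.2962;  θ2 = -1.2190+1.1313 ≈ -0.0877
rotate P by −φ3: (0.0706, -0.0961, -0.2781)
  A=0.0794, B=-0.2781, C=(l²−L²−A²−y'²−z²)/(2L)=0.1488
  θ3 = atan2(B,A) + arccos(C/0.2892) = -0.2621

θ₁ = 0.8724, θ₂ = -0.0877, θ₃ = -0.2621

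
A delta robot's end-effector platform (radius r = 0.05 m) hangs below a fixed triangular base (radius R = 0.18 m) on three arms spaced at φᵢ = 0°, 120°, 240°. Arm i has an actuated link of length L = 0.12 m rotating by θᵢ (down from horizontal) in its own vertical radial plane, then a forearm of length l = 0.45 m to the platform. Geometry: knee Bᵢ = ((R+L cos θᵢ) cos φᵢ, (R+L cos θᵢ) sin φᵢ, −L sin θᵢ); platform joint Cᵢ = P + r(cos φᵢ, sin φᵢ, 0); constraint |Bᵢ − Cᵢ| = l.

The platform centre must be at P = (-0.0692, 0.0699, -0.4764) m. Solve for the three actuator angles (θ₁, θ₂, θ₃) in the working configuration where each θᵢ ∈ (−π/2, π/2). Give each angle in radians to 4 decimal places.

φ1=0.0° → target in arm frame (-0.0692, 0.0699)
  A=0.1992, B=-0.4764, C=(l²−L²−A²−y'²−z²)/(2L)=-0.3476
  √(A²+B²)=0.5164;  θ1 = -1.1748+2.3093 ≈ 1.1345
arm 2 (φ=120.0°): x'=0.0951, y'=0.0250
  e−x'=0.0349;  (l²−L²−(e−x')²−y'²−z²)/2L = -0.1696
  θ2 = atan2(B,A) + arccos(C/0.4777) = 0.4360
rotate P by −φ3: (-0.0259, -0.0949, -0.4764)
  e−x'=0.1559;  (l²−L²−(e−x')²−y'²−z²)/2L = -0.3007
  γ=atan2(-0.4764,0.1559)=-1.2545;  ψ=arccos(-0.5999)=2.2142;  θ3=γ+ψ≈0.9597

θ₁ = 1.1345, θ₂ = 0.4360, θ₃ = 0.9597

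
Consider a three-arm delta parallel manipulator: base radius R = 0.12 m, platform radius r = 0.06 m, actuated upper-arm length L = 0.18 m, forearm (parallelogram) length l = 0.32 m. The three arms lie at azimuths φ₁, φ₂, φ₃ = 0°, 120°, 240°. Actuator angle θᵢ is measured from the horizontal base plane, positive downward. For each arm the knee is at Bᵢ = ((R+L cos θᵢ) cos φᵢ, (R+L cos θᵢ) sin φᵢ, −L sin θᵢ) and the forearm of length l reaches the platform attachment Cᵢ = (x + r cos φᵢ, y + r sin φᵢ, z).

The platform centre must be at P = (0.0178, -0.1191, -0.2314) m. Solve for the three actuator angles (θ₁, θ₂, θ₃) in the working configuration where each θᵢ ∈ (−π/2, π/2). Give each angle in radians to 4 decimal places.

θ₁ = 0.1746, θ₂ = 0.7852, θ₃ = -0.2619

arm 1 (φ=0.0°): x'=0.0178, y'=-0.1191
  A cos θ + B sin θ = C:  0.0422·cos θ + -0.2314·sin θ = 0.0014
  θ1 = atan2(B,A) + arccos(C/0.2352) = 0.1746
arm 2 (φ=120.0°): x'=-0.1120, y'=0.0441
  A cos θ + B sin θ = C:  0.1720·cos θ + -0.2314·sin θ = -0.0419
  θ2 = atan2(B,A) + arccos(C/0.2883) = 0.7852
φ3=240.0° → target in arm frame (0.0942, 0.0750)
  A cos θ + B sin θ = C:  -0.0342·cos θ + -0.2314·sin θ = 0.0268
  γ=atan2(-0.2314,-0.0342)=-1.7177;  ψ=arccos(0.1147)=1.4558;  θ3=γ+ψ≈-0.2619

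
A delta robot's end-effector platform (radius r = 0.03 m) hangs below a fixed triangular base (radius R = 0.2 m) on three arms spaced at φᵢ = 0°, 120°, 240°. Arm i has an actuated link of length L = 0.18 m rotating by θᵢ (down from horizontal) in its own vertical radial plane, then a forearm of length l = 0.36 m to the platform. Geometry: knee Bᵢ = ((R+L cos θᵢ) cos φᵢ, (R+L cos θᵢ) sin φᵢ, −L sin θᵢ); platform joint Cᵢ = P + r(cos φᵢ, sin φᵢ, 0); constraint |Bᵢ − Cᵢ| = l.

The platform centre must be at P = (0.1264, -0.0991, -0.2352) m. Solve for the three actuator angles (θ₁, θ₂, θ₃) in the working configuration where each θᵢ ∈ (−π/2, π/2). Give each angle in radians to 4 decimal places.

arm 1 (φ=0.0°): x'=0.1264, y'=-0.0991
  e−x'=0.0436;  (l²−L²−(e−x')²−y'²−z²)/2L = 0.0838
  √(A²+B²)=0.2392;  θ1 = -1.3875+1.2130 ≈ -0.1745
arm 2 (φ=120.0°): x'=-0.1490, y'=-0.0599
  A=0.3190, B=-0.2352, C=(l²−L²−A²−y'²−z²)/(2L)=-0.1763
  γ=atan2(-0.2352,0.3190)=-0.6353;  ψ=arccos(-0.4449)=2.0319;  θ2=γ+ψ≈1.3966
rotate P by −φ3: (0.0226, 0.1590, -0.2352)
  A=0.1474, B=-0.2352, C=(l²−L²−A²−y'²−z²)/(2L)=-0.0142
  γ=atan2(-0.2352,0.1474)=-1.0110;  ψ=arccos(-0.0513)=1.6221;  θ3=γ+ψ≈0.6111

θ₁ = -0.1745, θ₂ = 1.3966, θ₃ = 0.6111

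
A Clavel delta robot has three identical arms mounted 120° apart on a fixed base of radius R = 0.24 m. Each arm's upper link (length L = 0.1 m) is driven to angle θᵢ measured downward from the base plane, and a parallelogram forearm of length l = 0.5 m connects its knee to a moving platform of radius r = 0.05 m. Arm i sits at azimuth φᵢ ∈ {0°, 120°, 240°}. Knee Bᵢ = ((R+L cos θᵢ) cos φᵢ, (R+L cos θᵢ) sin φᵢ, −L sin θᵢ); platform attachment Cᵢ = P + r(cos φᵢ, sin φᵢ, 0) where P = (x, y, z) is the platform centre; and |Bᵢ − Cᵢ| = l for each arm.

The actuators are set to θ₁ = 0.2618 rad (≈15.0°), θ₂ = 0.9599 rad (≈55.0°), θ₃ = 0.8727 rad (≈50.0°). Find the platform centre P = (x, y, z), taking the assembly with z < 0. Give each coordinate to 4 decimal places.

(0.0788, -0.0095, -0.4806)

arm 1 at φ=0.0°: (R−r)+L cos θ1 = 0.2866;  S1 = (0.2866, 0.0000, -0.0259)
arm 2 at φ=120.0°: (R−r)+L cos θ2 = 0.2474;  S2 = (-0.1237, 0.2142, -0.0819)
S3 = (0.2543·cos240.0°, 0.2543·sin240.0°, -0.0766) = (-0.1271, -0.2202, -0.0766)
subtract pairs → two planes through P
[-0.8205 0.4284 -0.1121]·P = -0.0149;  [-0.8275 -0.4404 -0.1014]·P = -0.0123
Cramer: x(z) = 0.0165-0.1297z;  y(z) = -0.0032+0.0132z
sphere 1 gives Az²+Bz+C=0 with A=1.0170, B=0.1217, C=-0.1764;  B²−4AC=0.7323;  roots -0.4806, 0.3609;  negative root z = -0.4806
x = 0.0788, y = -0.0095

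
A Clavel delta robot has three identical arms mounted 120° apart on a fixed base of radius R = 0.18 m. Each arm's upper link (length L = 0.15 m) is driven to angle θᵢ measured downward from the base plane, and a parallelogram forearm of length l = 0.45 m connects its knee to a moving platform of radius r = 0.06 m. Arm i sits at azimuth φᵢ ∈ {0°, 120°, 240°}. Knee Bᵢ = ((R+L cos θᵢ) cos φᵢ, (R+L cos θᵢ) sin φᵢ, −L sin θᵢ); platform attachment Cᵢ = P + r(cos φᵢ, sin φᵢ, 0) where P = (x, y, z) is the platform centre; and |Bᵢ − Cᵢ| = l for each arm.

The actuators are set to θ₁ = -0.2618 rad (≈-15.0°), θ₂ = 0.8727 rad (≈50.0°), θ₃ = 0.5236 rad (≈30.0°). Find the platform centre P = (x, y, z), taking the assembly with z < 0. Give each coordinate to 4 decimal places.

(0.1498, -0.0550, -0.3927)

O1 = (0.2649·cos0.0°, 0.2649·sin0.0°, 0.0388) = (0.2649, 0.0000, 0.0388)
arm 2 at φ=120.0°: e+L cos θ2 = 0.2164;  O2 = (-0.1082, 0.1874, -0.1149)
O3 = (0.2499·cos240.0°, 0.2499·sin240.0°, -0.0750) = (-0.1250, -0.2164, -0.0750)
eliminate P² terms by subtracting sphere 1 from 2 and 3
[-0.7462 0.3748 -0.3075]·P = -0.0116;  [-0.7797 -0.4328 -0.2276]·P = -0.0036
Cramer: x(z) = 0.0104-0.3550z;  y(z) = -0.0104+0.1135z
sphere 1 gives Az²+Bz+C=0 with A=1.1389, B=0.1007, C=-0.1361;  B²−4AC=0.6302;  roots -0.3927, 0.3043;  negative root z = -0.3927
x = 0.1498, y = -0.0550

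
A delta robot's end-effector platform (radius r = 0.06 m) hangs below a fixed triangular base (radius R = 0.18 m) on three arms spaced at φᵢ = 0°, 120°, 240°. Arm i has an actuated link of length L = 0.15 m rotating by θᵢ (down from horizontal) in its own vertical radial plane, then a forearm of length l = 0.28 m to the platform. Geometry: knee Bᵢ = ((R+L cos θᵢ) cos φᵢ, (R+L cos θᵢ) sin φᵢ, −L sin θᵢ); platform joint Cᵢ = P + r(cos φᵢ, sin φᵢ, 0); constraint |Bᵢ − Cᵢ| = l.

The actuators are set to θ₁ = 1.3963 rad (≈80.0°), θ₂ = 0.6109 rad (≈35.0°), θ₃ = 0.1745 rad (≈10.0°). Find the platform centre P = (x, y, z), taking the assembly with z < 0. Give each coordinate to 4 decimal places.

φ1=0.0°: virtual centre (0.1460, 0.0000, -0.1477), radius l
S2 = (0.2429·cos120.0°, 0.2429·sin120.0°, -0.0860) = (-0.1214, 0.2103, -0.0860)
φ3=240.0°: virtual centre (-0.1339, -0.2319, -0.0260), radius l
subtract pairs → two planes through P
linear system: -0.5350x+0.4207y = 0.0232−0.1234z; -0.5598x+-0.4637y = 0.0292−0.2434z
det = 0.4836;  x = -0.0477+0.3300z,  y = -0.0054+0.1264z
sphere 1 gives Az²+Bz+C=0 with A=1.1249, B=0.1662, C=-0.0190;  B²−4AC=0.1132;  roots -0.2234, 0.0757;  negative root z = -0.2234
x = -0.1214, y = -0.0336

(-0.1214, -0.0336, -0.2234)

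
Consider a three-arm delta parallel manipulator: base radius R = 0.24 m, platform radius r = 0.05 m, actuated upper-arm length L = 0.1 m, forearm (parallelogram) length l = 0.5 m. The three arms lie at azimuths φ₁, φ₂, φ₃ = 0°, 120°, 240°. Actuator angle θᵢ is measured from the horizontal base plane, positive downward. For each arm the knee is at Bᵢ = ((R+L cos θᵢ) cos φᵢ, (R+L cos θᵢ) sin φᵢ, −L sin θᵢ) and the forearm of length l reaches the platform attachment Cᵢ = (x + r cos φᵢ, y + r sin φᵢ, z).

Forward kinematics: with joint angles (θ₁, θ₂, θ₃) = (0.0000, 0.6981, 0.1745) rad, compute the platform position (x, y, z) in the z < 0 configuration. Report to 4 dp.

(0.0480, -0.0521, -0.4344)

arm 1 at φ=0.0°: (R−r)+L cos θ1 = 0.2900;  centre 1 = (0.2900, 0.0000, 0.0000)
centre 2 = (0.2666·cos120.0°, 0.2666·sin120.0°, -0.0643) = (-0.1333, 0.2309, -0.0643)
arm 3 at φ=240.0°: (R−r)+L cos θ3 = 0.2885;  centre 3 = (-0.1442, -0.2498, -0.0174)
eliminate P² terms by subtracting sphere 1 from 2 and 3
plane₁₂: -0.8466x+0.4618y+-0.1286z = -0.0089
det = 0.8241;  x = 0.0057+-0.0974z,  y = -0.0088+0.0998z
quadratic in z: (1.0194)z²+(0.0536)z+(-0.1691)=0, √Δ=0.8321 → z ∈ {-0.4344, 0.3818}; z = -0.4344 (taking z<0)
x = 0.0480, y = -0.0521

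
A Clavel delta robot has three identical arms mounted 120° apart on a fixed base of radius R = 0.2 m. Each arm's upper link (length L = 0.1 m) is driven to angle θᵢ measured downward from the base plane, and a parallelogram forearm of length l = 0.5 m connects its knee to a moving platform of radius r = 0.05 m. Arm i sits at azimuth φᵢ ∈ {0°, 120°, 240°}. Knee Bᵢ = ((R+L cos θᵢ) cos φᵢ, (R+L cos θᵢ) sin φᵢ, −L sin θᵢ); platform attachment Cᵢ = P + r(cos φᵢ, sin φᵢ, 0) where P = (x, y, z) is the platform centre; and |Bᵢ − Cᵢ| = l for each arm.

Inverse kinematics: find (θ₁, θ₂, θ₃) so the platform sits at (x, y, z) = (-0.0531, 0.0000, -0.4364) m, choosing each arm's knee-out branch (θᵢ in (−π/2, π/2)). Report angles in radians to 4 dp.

rotate P by −φ1: (-0.0531, 0.0000, -0.4364)
  A=0.2031, B=-0.4364, C=(l²−L²−A²−y'²−z²)/(2L)=0.0415
  γ=atan2(-0.4364,0.2031)=-1.1352;  ψ=arccos(0.0863)=1.4844;  θ1=γ+ψ≈0.3492
φ2=120.0° → target in arm frame (0.0265, 0.0460)
  e−x'=0.1235;  (l²−L²−(e−x')²−y'²−z²)/2L = 0.1610
  θ2 = atan2(B,A) + arccos(C/0.4535) = -0.0872
arm 3 (φ=240.0°): x'=0.0266, y'=-0.0460
  e−x'=0.1235;  (l²−L²−(e−x')²−y'²−z²)/2L = 0.1610
  γ=atan2(-0.4364,0.1235)=-1.2951;  ψ=arccos(0.3550)=1.2079;  θ3=γ+ψ≈-0.0872

θ₁ = 0.3492, θ₂ = -0.0872, θ₃ = -0.0872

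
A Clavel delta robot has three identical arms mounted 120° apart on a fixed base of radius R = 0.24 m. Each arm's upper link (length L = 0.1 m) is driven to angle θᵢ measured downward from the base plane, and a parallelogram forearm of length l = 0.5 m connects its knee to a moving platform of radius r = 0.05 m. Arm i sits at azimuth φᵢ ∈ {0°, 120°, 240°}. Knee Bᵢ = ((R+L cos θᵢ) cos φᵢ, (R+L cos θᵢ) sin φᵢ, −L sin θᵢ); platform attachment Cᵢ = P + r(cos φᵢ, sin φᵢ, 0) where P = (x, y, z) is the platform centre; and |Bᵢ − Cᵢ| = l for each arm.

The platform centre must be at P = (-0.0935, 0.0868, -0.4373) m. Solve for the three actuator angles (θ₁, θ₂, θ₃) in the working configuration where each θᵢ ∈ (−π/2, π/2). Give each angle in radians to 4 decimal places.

θ₁ = 0.9601, θ₂ = -0.3493, θ₃ = 0.6111

φ1=0.0° → target in arm frame (-0.0935, 0.0868)
  A cos θ + B sin θ = C:  0.2835·cos θ + -0.4373·sin θ = -0.1957
  θ1 = atan2(B,A) + arccos(C/0.5212) = 0.9601
rotate P by −φ2: (0.1219, 0.0376, -0.4373)
  A=0.0681, B=-0.4373, C=(l²−L²−A²−y'²−z²)/(2L)=0.2136
  γ=atan2(-0.4373,0.0681)=-1.4164;  ψ=arccos(0.4827)=1.0671;  θ2=γ+ψ≈-0.3493
rotate P by −φ3: (-0.0284, -0.1244, -0.4373)
  e−x'=0.2184;  (l²−L²−(e−x')²−y'²−z²)/2L = -0.0720
  √(A²+B²)=0.4888;  θ3 = -1.1076+1.7187 ≈ 0.6111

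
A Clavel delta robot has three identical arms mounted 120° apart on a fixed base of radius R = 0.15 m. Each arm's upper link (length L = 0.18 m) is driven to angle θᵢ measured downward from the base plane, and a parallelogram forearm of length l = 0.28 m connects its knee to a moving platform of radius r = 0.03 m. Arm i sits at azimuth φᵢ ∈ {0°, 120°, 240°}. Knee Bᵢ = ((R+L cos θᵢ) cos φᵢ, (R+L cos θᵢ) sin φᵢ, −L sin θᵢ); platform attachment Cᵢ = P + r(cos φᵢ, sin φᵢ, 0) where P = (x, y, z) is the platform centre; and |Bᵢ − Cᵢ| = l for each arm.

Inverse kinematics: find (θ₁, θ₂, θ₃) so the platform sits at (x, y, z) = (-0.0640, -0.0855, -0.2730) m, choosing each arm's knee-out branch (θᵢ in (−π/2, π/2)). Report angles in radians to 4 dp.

θ₁ = 1.2217, θ₂ = 1.1346, θ₃ = 0.3490

arm 1 (φ=0.0°): x'=-0.0640, y'=-0.0855
  A cos θ + B sin θ = C:  0.1840·cos θ + -0.2730·sin θ = -0.1936
  √(A²+B²)=0.3292;  θ1 = -0.9777+2.1994 ≈ 1.2217
rotate P by −φ2: (-0.0420, 0.0982, -0.2730)
  e−x'=0.1620;  (l²−L²−(e−x')²−y'²−z²)/2L = -0.1790
  θ2 = atan2(B,A) + arccos(C/0.3175) = 1.1346
rotate P by −φ3: (0.1060, -0.0127, -0.2730)
  A cos θ + B sin θ = C:  0.0140·cos θ + -0.2730·sin θ = -0.0802
  γ=atan2(-0.2730,0.0140)=-1.5197;  ψ=arccos(-0.2935)=1.8687;  θ3=γ+ψ≈0.3490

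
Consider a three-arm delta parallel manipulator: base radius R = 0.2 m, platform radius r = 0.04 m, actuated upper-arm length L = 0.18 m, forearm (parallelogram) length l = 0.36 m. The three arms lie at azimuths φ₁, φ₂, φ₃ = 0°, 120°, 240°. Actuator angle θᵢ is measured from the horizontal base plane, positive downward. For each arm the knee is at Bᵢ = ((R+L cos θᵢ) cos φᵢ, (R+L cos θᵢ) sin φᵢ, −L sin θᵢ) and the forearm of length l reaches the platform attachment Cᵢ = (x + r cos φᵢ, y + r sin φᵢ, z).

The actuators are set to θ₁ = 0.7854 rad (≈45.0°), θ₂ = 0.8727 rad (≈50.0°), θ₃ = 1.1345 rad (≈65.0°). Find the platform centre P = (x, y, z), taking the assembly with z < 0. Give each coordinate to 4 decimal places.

S1 = (0.2873·cos0.0°, 0.2873·sin0.0°, -0.1273) = (0.2873, 0.0000, -0.1273)
S2 = (0.2757·cos120.0°, 0.2757·sin120.0°, -0.1379) = (-0.1378, 0.2388, -0.1379)
φ3=240.0°: virtual centre (-0.1180, -0.2044, -0.1631), radius l
eliminate P² terms by subtracting sphere 1 from 2 and 3
plane₁₂: -0.8503x+0.4775y+-0.0212z = -0.0037
Cramer: x(z) = 0.0127-0.0584z;  y(z) = 0.0149-0.0596z
into |P−S₁|² = l²: 1.0070z² + 0.2849z + -0.0378 = 0;  Δ = 0.2334;  z = -0.3813 or 0.0984 → z<0 root = -0.3813
x = 0.0350, y = 0.0376

(0.0350, 0.0376, -0.3813)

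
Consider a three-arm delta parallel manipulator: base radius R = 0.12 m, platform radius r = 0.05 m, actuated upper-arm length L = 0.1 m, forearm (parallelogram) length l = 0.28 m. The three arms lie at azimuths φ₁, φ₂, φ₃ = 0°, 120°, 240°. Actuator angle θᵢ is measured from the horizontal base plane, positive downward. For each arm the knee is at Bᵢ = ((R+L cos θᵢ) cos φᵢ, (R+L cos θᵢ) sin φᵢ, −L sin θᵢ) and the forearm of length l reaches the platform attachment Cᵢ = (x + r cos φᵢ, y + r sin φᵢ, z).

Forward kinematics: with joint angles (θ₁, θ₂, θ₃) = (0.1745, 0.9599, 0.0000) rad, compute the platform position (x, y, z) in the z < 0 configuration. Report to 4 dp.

centre 1 = (0.1685·cos0.0°, 0.1685·sin0.0°, -0.0174) = (0.1685, 0.0000, -0.0174)
arm 2 at φ=120.0°: (R−r)+L cos θ2 = 0.1274;  centre 2 = (-0.0637, 0.1103, -0.0819)
φ3=240.0°: virtual centre (-0.0850, -0.1472, 0.0000), radius l
eliminate P² terms by subtracting sphere 1 from 2 and 3
linear system: -0.4643x+0.2206y = -0.0058−-0.1291z; -0.5070x+-0.2944y = 0.0002−0.0347z
det = 0.2486;  x = 0.0066+-0.1221z,  y = -0.0121+0.3282z
sphere 1 gives Az²+Bz+C=0 with A=1.1226, B=0.0663, C=-0.0518;  B²−4AC=0.2368;  roots -0.2463, 0.1872;  negative root z = -0.2463
x = 0.0367, y = -0.0930

(0.0367, -0.0930, -0.2463)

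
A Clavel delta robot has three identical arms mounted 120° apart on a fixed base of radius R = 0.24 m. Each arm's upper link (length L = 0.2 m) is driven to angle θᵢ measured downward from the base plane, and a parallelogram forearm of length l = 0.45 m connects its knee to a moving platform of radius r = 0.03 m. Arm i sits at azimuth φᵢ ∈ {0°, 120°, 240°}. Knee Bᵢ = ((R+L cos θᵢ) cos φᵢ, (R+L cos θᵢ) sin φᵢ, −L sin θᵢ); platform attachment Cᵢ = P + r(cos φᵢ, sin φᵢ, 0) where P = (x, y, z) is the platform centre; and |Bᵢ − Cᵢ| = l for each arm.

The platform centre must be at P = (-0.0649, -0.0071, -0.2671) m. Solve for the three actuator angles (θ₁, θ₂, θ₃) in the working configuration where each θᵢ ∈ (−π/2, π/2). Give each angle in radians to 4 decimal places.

θ₁ = 0.6983, θ₂ = 0.1743, θ₃ = 0.0871

rotate P by −φ1: (-0.0649, -0.0071, -0.2671)
  e−x'=0.2749;  (l²−L²−(e−x')²−y'²−z²)/2L = 0.0388
  √(A²+B²)=0.3833;  θ1 = -0.7710+1.4693 ≈ 0.6983
φ2=120.0° → target in arm frame (0.0263, 0.0598)
  e−x'=0.1837;  (l²−L²−(e−x')²−y'²−z²)/2L = 0.1346
  γ=atan2(-0.2671,0.1837)=-0.9683;  ψ=arccos(0.4152)=1.1426;  θ2=γ+ψ≈0.1743
arm 3 (φ=240.0°): x'=0.0386, y'=-0.0527
  A=0.1714, B=-0.2671, C=(l²−L²−A²−y'²−z²)/(2L)=0.1475
  √(A²+B²)=0.3174;  θ3 = -1.0003+1.0874 ≈ 0.0871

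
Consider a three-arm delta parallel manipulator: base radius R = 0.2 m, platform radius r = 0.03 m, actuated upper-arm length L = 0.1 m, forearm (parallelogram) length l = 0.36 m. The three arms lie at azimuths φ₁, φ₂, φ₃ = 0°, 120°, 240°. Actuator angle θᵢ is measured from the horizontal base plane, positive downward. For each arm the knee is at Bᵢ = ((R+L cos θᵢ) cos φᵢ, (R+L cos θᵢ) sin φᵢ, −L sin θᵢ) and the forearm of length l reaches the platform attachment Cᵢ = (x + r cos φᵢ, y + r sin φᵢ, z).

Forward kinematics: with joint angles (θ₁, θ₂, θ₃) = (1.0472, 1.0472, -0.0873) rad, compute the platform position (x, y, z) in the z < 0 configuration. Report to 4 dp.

(-0.0499, -0.0864, -0.3087)

arm 1 at φ=0.0°: (R−r)+L cos θ1 = 0.2200;  O1 = (0.2200, 0.0000, -0.0866)
O2 = (0.2200·cos120.0°, 0.2200·sin120.0°, -0.0866) = (-0.1100, 0.1905, -0.0866)
φ3=240.0°: virtual centre (-0.1348, -0.2335, 0.0087), radius l
subtract pairs → two planes through P
plane₁₂: -0.6600x+0.3811y+0.0000z = 0.0000
Cramer: x(z) = -0.0111+0.1255z;  y(z) = -0.0192+0.2175z
quadratic in z: (1.0631)z²+(0.1068)z+(-0.0683)=0, √Δ=0.5495 → z ∈ {-0.3087, 0.2082}; z = -0.3087 (taking z<0)
x = -0.0499, y = -0.0864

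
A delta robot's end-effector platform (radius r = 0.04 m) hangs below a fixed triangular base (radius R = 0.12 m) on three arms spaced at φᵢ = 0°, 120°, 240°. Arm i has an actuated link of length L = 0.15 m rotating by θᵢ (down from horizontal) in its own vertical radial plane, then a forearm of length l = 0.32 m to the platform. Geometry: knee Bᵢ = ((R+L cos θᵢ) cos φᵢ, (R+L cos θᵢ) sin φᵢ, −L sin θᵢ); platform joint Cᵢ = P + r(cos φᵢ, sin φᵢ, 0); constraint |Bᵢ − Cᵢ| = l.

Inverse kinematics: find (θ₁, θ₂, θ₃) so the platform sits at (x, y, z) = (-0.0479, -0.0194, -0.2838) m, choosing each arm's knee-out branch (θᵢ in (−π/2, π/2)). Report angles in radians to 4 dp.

θ₁ = 0.6106, θ₂ = 0.3489, θ₃ = 0.1746

φ1=0.0° → target in arm frame (-0.0479, -0.0194)
  e−x'=0.1279;  (l²−L²−(e−x')²−y'²−z²)/2L = -0.0579
  θ1 = atan2(B,A) + arccos(C/0.3113) = 0.6106
arm 2 (φ=120.0°): x'=0.0071, y'=0.0512
  e−x'=0.0729;  (l²−L²−(e−x')²−y'²−z²)/2L = -0.0286
  γ=atan2(-0.2838,0.0729)=-1.3195;  ψ=arccos(-0.0975)=1.6684;  θ2=γ+ψ≈0.3489
φ3=240.0° → target in arm frame (0.0408, -0.0318)
  A cos θ + B sin θ = C:  0.0392·cos θ + -0.2838·sin θ = -0.0106
  θ3 = atan2(B,A) + arccos(C/0.2865) = 0.1746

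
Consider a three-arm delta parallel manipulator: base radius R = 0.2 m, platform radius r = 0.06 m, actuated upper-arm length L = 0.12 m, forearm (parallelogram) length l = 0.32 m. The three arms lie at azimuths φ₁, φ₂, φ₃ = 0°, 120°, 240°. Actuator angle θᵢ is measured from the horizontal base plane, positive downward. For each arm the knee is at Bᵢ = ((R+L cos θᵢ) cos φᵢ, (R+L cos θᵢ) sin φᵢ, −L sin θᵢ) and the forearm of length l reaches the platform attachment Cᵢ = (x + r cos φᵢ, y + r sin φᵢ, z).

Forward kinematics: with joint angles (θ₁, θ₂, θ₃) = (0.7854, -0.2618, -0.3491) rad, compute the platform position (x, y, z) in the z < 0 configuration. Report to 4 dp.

(-0.0772, -0.0036, -0.1905)

φ1=0.0°: virtual centre (0.2249, 0.0000, -0.0849), radius l
arm 2 at φ=120.0°: (R−r)+L cos θ2 = 0.2559;  O2 = (-0.1280, 0.2216, 0.0311)
arm 3 at φ=240.0°: (R−r)+L cos θ3 = 0.2528;  O3 = (-0.1264, -0.2189, 0.0410)
|O₂|²−|O₁|² = 0.0087;  |O₃|²−|O₁|² = 0.0078
plane₁₂: -0.7056x+0.4433y+0.2318z = 0.0087
Cramer: x(z) = -0.0117+0.3436z;  y(z) = 0.0010+0.0239z
sphere 1 gives Az²+Bz+C=0 with A=1.1186, B=0.0072, C=-0.0392;  B²−4AC=0.1756;  roots -0.1905, 0.1841;  negative root z = -0.1905
x = -0.0772, y = -0.0036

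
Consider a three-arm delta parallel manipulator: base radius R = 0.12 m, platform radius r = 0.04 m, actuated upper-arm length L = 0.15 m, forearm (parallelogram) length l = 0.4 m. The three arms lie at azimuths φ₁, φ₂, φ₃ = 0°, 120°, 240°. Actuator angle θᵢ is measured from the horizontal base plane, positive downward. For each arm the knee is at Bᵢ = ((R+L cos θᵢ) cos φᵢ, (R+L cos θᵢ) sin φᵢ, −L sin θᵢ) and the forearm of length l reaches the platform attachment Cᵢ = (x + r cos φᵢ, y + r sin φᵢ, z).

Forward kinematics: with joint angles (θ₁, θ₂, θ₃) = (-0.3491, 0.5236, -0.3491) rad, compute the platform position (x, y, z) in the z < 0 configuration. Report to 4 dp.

(0.0605, -0.1047, -0.2998)

S1 = (0.2210·cos0.0°, 0.2210·sin0.0°, 0.0513) = (0.2210, 0.0000, 0.0513)
arm 2 at φ=120.0°: (R−r)+L cos θ2 = 0.2099;  S2 = (-0.1050, 0.1818, -0.0750)
arm 3 at φ=240.0°: (R−r)+L cos θ3 = 0.2210;  S3 = (-0.1105, -0.1914, 0.0513)
eliminate P² terms by subtracting sphere 1 from 2 and 3
[-0.6518 0.3636 -0.2526]·P = -0.0018;  [-0.6629 -0.3827 0.0000]·P = 0.0000
Cramer: x(z) = 0.0014-0.1971z;  y(z) = -0.0024+0.3414z
quadratic in z: (1.1554)z²+(-0.0177)z+(-0.1091)=0, √Δ=0.7105 → z ∈ {-0.2998, 0.3151}; z = -0.2998 (taking z<0)
x = 0.0605, y = -0.1047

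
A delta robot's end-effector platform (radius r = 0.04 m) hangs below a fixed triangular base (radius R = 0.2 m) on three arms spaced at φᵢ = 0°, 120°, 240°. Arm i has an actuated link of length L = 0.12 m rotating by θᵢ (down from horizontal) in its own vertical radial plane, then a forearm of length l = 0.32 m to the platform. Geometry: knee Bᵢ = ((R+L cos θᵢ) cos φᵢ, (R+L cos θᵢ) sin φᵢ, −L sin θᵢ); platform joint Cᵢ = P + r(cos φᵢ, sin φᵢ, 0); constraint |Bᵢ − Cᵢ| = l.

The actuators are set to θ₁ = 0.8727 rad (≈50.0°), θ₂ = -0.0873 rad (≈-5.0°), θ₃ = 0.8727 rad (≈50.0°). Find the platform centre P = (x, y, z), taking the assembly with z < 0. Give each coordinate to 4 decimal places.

(-0.0392, 0.0679, -0.2384)

φ1=0.0°: virtual centre (0.2371, 0.0000, -0.0919), radius l
φ2=120.0°: virtual centre (-0.1398, 0.2421, 0.0105), radius l
φ3=240.0°: virtual centre (-0.1186, -0.2054, -0.0919), radius l
|centre ₂|²−|centre ₁|² = 0.0136;  |centre ₃|²−|centre ₁|² = 0.0000
linear system: -0.7538x+0.4842y = 0.0136−0.2048z; -0.7114x+-0.4107y = 0.0000−0.0000z
Cramer: x(z) = -0.0085+0.1286z;  y(z) = 0.0148-0.2227z
sphere 1 gives Az²+Bz+C=0 with A=1.0661, B=0.1141, C=-0.0334;  B²−4AC=0.1554;  roots -0.2384, 0.1314;  negative root z = -0.2384
x = -0.0392, y = 0.0679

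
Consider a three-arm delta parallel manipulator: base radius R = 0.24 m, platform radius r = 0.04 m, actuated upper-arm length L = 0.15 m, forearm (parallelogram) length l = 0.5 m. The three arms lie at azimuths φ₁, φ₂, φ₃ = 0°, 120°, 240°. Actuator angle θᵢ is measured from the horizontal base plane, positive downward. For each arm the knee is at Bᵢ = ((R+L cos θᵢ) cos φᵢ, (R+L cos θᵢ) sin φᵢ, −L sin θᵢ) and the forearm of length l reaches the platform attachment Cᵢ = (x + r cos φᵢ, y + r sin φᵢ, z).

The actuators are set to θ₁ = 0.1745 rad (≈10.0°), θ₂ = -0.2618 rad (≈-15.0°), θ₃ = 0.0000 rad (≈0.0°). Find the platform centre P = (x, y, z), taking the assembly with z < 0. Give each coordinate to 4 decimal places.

(-0.0307, 0.0212, -0.3522)

O1 = (0.3477·cos0.0°, 0.3477·sin0.0°, -0.0260) = (0.3477, 0.0000, -0.0260)
O2 = (0.3449·cos120.0°, 0.3449·sin120.0°, 0.0388) = (-0.1724, 0.2987, 0.0388)
O3 = (0.3500·cos240.0°, 0.3500·sin240.0°, 0.0000) = (-0.1750, -0.3031, 0.0000)
eliminate P² terms by subtracting sphere 1 from 2 and 3
linear system: -1.0403x+0.5974y = -0.0011−0.1297z; -1.0454x+-0.6062y = 0.0009−0.0521z
Cramer: x(z) = 0.0001+0.0874z;  y(z) = -0.0017-0.0649z
into |P−O₁|² = l²: 1.0119z² + -0.0085z + -0.1285 = 0;  Δ = 0.5201;  z = -0.3522 or 0.3606 → z<0 root = -0.3522
x = -0.0307, y = 0.0212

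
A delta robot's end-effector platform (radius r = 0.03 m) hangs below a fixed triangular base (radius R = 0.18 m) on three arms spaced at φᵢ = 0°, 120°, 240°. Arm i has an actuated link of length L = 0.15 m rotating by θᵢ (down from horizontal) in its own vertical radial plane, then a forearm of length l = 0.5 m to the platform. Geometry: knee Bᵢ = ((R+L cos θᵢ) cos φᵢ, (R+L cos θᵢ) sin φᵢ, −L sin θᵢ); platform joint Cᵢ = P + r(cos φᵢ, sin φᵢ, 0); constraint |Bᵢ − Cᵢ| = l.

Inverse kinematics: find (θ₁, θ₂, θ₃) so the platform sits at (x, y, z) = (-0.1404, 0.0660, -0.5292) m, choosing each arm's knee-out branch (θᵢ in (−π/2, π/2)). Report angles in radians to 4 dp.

θ₁ = 1.3964, θ₂ = 0.4362, θ₃ = 0.8727

arm 1 (φ=0.0°): x'=-0.1404, y'=0.0660
  A cos θ + B sin θ = C:  0.2904·cos θ + -0.5292·sin θ = -0.4708
  √(A²+B²)=0.6036;  θ1 = -1.0689+2.4654 ≈ 1.3964
arm 2 (φ=120.0°): x'=0.1274, y'=0.0886
  e−x'=0.0226;  (l²−L²−(e−x')²−y'²−z²)/2L = -0.2030
  √(A²+B²)=0.5297;  θ2 = -1.5280+1.9642 ≈ 0.4362
φ3=240.0° → target in arm frame (0.0130, -0.1546)
  A cos θ + B sin θ = C:  0.1370·cos θ + -0.5292·sin θ = -0.3174
  √(A²+B²)=0.5466;  θ3 = -1.3176+2.1902 ≈ 0.8727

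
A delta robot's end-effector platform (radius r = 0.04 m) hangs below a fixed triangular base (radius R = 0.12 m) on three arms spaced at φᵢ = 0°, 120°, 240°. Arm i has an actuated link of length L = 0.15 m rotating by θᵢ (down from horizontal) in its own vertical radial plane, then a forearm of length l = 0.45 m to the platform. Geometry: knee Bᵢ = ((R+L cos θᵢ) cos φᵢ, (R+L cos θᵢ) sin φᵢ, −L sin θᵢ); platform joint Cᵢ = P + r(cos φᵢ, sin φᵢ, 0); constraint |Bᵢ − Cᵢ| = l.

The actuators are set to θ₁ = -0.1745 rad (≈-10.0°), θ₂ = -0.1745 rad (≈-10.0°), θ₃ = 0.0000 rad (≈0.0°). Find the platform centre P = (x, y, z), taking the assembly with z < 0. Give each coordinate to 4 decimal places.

arm 1 at φ=0.0°: (R−r)+L cos θ1 = 0.2277;  O1 = (0.2277, 0.0000, 0.0260)
O2 = (0.2277·cos120.0°, 0.2277·sin120.0°, 0.0260) = (-0.1139, 0.1972, 0.0260)
O3 = (0.2300·cos240.0°, 0.2300·sin240.0°, 0.0000) = (-0.1150, -0.1992, 0.0000)
eliminate P² terms by subtracting sphere 1 from 2 and 3
plane₁₂: -0.6832x+0.3944y+0.0000z = 0.0000
Cramer: x(z) = -0.0003-0.0379z;  y(z) = -0.0005-0.0656z
quadratic in z: (1.0057)z²+(-0.0348)z+(-0.1498)=0, √Δ=0.7772 → z ∈ {-0.3691, 0.4037}; z = -0.3691 (taking z<0)
x = 0.0137, y = 0.0237

(0.0137, 0.0237, -0.3691)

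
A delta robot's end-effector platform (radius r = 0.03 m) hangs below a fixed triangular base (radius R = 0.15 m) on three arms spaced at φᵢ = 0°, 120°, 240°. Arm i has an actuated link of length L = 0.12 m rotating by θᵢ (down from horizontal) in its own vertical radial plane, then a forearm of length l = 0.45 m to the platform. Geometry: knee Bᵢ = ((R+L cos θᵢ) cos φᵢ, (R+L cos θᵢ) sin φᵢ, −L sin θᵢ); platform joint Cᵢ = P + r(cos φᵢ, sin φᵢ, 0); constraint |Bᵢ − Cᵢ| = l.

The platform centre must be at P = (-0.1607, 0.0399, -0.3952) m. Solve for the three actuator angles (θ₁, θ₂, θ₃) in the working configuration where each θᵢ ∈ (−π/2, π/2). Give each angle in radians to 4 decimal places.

arm 1 (φ=0.0°): x'=-0.1607, y'=0.0399
  A=0.2807, B=-0.3952, C=(l²−L²−A²−y'²−z²)/(2L)=-0.2019
  γ=atan2(-0.3952,0.2807)=-0.9532;  ψ=arccos(-0.4166)=2.0005;  θ1=γ+ψ≈1.0473
rotate P by −φ2: (0.1149, 0.1192, -0.3952)
  A=0.0051, B=-0.3952, C=(l²−L²−A²−y'²−z²)/(2L)=0.0737
  √(A²+B²)=0.3952;  θ2 = -1.5579+1.3833 ≈ -0.1746
arm 3 (φ=240.0°): x'=0.0458, y'=-0.1591
  e−x'=0.0742;  (l²−L²−(e−x')²−y'²−z²)/2L = 0.0045
  √(A²+B²)=0.4021;  θ3 = -1.3852+1.5595 ≈ 0.1743

θ₁ = 1.0473, θ₂ = -0.1746, θ₃ = 0.1743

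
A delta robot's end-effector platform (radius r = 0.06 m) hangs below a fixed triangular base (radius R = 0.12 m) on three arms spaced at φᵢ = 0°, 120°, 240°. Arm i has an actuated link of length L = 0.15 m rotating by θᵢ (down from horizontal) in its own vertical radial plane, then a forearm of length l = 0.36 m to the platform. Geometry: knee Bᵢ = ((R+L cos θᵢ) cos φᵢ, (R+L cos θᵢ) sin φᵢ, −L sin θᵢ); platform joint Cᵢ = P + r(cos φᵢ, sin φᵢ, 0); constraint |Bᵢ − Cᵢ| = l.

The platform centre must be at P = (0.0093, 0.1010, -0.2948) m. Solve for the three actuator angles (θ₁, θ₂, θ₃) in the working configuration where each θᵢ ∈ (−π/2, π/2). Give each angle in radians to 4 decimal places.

θ₁ = 0.0875, θ₂ = -0.2614, θ₃ = 0.5241

rotate P by −φ1: (0.0093, 0.1010, -0.2948)
  A=0.0507, B=-0.2948, C=(l²−L²−A²−y'²−z²)/(2L)=0.0247
  γ=atan2(-0.2948,0.0507)=-1.4005;  ψ=arccos(0.0827)=1.4880;  θ1=γ+ψ≈0.0875
rotate P by −φ2: (0.0828, -0.0586, -0.2948)
  A cos θ + B sin θ = C:  -0.0228·cos θ + -0.2948·sin θ = 0.0541
  θ2 = atan2(B,A) + arccos(C/0.2957) = -0.2614
arm 3 (φ=240.0°): x'=-0.0921, y'=-0.0424
  A=0.1521, B=-0.2948, C=(l²−L²−A²−y'²−z²)/(2L)=-0.0158
  √(A²+B²)=0.3317;  θ3 = -1.0944+1.6185 ≈ 0.5241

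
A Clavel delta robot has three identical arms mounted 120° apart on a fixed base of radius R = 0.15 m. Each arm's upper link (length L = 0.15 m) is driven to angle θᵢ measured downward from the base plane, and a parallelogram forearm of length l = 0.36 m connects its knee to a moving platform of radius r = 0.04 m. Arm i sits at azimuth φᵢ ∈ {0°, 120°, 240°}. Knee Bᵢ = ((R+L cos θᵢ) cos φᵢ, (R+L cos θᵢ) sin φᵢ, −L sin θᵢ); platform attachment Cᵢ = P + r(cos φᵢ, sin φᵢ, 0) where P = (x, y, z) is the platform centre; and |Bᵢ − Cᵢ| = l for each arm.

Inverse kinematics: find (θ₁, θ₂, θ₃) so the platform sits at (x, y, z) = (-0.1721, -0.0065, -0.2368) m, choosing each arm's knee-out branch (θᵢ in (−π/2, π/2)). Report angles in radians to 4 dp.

θ₁ = 1.1343, θ₂ = -0.2618, θ₃ = -0.3486

rotate P by −φ1: (-0.1721, -0.0065, -0.2368)
  e−x'=0.2821;  (l²−L²−(e−x')²−y'²−z²)/2L = -0.0953
  √(A²+B²)=0.3683;  θ1 = -0.6983+1.8326 ≈ 1.1343
arm 2 (φ=120.0°): x'=0.0804, y'=0.1523
  A=0.0296, B=-0.2368, C=(l²−L²−A²−y'²−z²)/(2L)=0.0899
  √(A²+B²)=0.2386;  θ2 = -1.4465+1.1847 ≈ -0.2618
φ3=240.0° → target in arm frame (0.0917, -0.1458)
  A=0.0183, B=-0.2368, C=(l²−L²−A²−y'²−z²)/(2L)=0.0981
  γ=atan2(-0.2368,0.0183)=-1.4936;  ψ=arccos(0.4131)=1.1449;  θ3=γ+ψ≈-0.3486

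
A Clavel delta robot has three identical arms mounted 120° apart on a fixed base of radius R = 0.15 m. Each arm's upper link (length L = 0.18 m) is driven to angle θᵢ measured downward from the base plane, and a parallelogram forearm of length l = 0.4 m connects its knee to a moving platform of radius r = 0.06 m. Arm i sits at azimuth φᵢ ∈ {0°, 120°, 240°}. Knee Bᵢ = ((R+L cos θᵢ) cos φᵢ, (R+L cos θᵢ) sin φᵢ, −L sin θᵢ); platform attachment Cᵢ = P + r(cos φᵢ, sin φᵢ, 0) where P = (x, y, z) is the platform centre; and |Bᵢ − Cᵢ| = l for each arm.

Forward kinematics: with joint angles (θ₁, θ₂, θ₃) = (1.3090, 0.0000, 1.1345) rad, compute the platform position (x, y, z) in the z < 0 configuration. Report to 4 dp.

centre 1 = (0.1366·cos0.0°, 0.1366·sin0.0°, -0.1739) = (0.1366, 0.0000, -0.1739)
centre 2 = (0.2700·cos120.0°, 0.2700·sin120.0°, 0.0000) = (-0.1350, 0.2338, 0.0000)
φ3=240.0°: virtual centre (-0.0830, -0.1438, -0.1631), radius l
eliminate P² terms by subtracting sphere 1 from 2 and 3
plane₁₂: -0.5432x+0.4677y+0.3477z = 0.0240
det = 0.3616;  x = -0.0260+0.3043z,  y = 0.0212+-0.3901z
quadratic in z: (1.2448)z²+(0.2323)z+(-0.1029)=0, √Δ=0.7525 → z ∈ {-0.3956, 0.2090}; z = -0.3956 (taking z<0)
x = -0.1463, y = 0.1755

(-0.1463, 0.1755, -0.3956)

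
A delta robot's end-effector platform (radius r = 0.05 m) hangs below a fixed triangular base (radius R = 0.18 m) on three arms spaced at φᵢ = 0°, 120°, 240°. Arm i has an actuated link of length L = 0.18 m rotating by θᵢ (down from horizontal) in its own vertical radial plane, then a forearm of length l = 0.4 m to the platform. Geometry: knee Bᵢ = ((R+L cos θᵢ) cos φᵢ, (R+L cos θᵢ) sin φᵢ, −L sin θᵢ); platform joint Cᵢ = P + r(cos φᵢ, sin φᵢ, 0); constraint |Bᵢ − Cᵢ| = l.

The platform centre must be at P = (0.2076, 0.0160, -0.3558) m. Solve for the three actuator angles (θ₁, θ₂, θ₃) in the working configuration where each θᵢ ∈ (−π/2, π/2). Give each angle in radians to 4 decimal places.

θ₁ = -0.1745, θ₂ = 1.1345, θ₃ = 1.2215

arm 1 (φ=0.0°): x'=0.2076, y'=0.0160
  e−x'=-0.0776;  (l²−L²−(e−x')²−y'²−z²)/2L = -0.0146
  θ1 = atan2(B,A) + arccos(C/0.3642) = -0.1745
φ2=120.0° → target in arm frame (-0.0899, -0.1878)
  A=0.2199, B=-0.3558, C=(l²−L²−A²−y'²−z²)/(2L)=-0.2295
  γ=atan2(-0.3558,0.2199)=-1.0171;  ψ=arccos(-0.5487)=2.1517;  θ2=γ+ψ≈1.1345
arm 3 (φ=240.0°): x'=-0.1177, y'=0.1718
  e−x'=0.2477;  (l²−L²−(e−x')²−y'²−z²)/2L = -0.2496
  γ=atan2(-0.3558,0.2477)=-0.9627;  ψ=arccos(-0.5757)=2.1842;  θ3=γ+ψ≈1.2215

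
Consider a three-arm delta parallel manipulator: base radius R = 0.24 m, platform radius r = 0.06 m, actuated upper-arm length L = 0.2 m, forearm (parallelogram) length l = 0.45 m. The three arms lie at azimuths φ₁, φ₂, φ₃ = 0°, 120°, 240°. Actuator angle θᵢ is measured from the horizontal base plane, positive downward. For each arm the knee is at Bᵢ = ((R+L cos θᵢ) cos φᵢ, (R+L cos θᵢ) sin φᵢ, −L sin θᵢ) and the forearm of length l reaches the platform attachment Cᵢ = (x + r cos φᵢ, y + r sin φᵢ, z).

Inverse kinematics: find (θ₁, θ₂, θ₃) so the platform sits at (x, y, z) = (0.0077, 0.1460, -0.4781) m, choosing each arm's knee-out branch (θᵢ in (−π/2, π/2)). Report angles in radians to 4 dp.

θ₁ = 0.9597, θ₂ = 0.5235, θ₃ = 1.3961

rotate P by −φ1: (0.0077, 0.1460, -0.4781)
  A cos θ + B sin θ = C:  0.1723·cos θ + -0.4781·sin θ = -0.2927
  √(A²+B²)=0.5082;  θ1 = -1.2249+2.1846 ≈ 0.9597
rotate P by −φ2: (0.1226, -0.0797, -0.4781)
  e−x'=0.0574;  (l²−L²−(e−x')²−y'²−z²)/2L = -0.1893
  √(A²+B²)=0.4815;  θ2 = -1.4513+1.9748 ≈ 0.5235
φ3=240.0° → target in arm frame (-0.1303, -0.0663)
  A=0.3103, B=-0.4781, C=(l²−L²−A²−y'²−z²)/(2L)=-0.4169
  √(A²+B²)=0.5700;  θ3 = -0.9951+2.3912 ≈ 1.3961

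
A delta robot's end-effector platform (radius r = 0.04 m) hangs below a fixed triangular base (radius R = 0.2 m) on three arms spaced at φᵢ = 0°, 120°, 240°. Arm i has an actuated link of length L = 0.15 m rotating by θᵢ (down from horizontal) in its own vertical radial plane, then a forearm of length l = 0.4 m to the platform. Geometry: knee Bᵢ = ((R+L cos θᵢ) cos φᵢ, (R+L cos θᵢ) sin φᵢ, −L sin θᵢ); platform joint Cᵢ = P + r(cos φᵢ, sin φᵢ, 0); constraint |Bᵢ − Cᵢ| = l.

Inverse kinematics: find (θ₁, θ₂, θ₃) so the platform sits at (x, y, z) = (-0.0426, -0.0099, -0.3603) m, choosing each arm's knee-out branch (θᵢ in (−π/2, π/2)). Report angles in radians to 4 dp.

θ₁ = 0.7855, θ₂ = 0.5234, θ₃ = 0.4361

arm 1 (φ=0.0°): x'=-0.0426, y'=-0.0099
  A cos θ + B sin θ = C:  0.2026·cos θ + -0.3603·sin θ = -0.1115
  θ1 = atan2(B,A) + arccos(C/0.4134) = 0.7855
rotate P by −φ2: (0.0127, 0.0418, -0.3603)
  A=0.1473, B=-0.3603, C=(l²−L²−A²−y'²−z²)/(2L)=-0.0525
  γ=atan2(-0.3603,0.1473)=-1.1828;  ψ=arccos(-0.1349)=1.7061;  θ2=γ+ψ≈0.5234
rotate P by −φ3: (0.0299, -0.0319, -0.3603)
  e−x'=0.1301;  (l²−L²−(e−x')²−y'²−z²)/2L = -0.0342
  γ=atan2(-0.3603,0.1301)=-1.2242;  ψ=arccos(-0.0894)=1.6603;  θ3=γ+ψ≈0.4361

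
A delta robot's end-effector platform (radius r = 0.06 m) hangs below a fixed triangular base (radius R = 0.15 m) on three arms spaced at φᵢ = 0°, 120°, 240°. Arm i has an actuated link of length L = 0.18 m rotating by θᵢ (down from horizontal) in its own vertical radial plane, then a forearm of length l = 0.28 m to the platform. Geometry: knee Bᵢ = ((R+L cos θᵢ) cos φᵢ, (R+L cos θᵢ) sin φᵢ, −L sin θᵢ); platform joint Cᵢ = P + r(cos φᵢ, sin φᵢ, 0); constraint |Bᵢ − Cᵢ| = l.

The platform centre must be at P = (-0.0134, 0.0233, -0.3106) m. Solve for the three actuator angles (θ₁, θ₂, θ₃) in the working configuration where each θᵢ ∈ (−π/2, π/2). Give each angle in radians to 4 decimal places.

θ₁ = 0.8724, θ₂ = 0.6980, θ₃ = 0.8728

φ1=0.0° → target in arm frame (-0.0134, 0.0233)
  A cos θ + B sin θ = C:  0.1034·cos θ + -0.3106·sin θ = -0.1714
  γ=atan2(-0.3106,0.1034)=-1.2494;  ψ=arccos(-0.5236)=2.1219;  θ1=γ+ψ≈0.8724
rotate P by −φ2: (0.0269, 0.0000, -0.3106)
  A cos θ + B sin θ = C:  0.0631·cos θ + -0.3106·sin θ = -0.1513
  θ2 = atan2(B,A) + arccos(C/0.3169) = 0.6980
rotate P by −φ3: (-0.0135, -0.0233, -0.3106)
  e−x'=0.1035;  (l²−L²−(e−x')²−y'²−z²)/2L = -0.1714
  γ=atan2(-0.3106,0.1035)=-1.2492;  ψ=arccos(-0.5237)=2.1220;  θ3=γ+ψ≈0.8728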